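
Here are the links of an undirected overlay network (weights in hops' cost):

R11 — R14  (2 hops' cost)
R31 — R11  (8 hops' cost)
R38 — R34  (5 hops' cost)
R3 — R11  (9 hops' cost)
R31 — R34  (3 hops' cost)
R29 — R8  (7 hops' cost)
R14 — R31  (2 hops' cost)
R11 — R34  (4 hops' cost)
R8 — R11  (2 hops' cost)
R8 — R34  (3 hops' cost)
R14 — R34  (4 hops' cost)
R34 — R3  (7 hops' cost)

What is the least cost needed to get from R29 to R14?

11 hops' cost

Running Dijkstra from R29:
R29: 0
R8: 7  (via R29)
R11: 9  (via R8)
R34: 10  (via R8)
R14: 11  (via R11)
Shortest route: R29 → R8 → R11 → R14 = 11 hops' cost.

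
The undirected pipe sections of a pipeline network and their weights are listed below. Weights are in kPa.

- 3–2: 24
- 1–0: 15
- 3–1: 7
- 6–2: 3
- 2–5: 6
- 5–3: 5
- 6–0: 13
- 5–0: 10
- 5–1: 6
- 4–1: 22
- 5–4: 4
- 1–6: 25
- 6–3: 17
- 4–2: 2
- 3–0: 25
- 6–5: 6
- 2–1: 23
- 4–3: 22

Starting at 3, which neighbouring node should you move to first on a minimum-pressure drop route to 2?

Candidate routes:
3 → 5 → 2: 5+6 = 11
3 → 5 → 6 → 2: 5+6+3 = 14
3 → 1 → 5 → 4 → 2: 7+6+4+2 = 19
3 → 1 → 5 → 2: 7+6+6 = 19
Cheapest is 3 → 5 → 2 at 11 kPa.
So from 3 the first move is to 5.

5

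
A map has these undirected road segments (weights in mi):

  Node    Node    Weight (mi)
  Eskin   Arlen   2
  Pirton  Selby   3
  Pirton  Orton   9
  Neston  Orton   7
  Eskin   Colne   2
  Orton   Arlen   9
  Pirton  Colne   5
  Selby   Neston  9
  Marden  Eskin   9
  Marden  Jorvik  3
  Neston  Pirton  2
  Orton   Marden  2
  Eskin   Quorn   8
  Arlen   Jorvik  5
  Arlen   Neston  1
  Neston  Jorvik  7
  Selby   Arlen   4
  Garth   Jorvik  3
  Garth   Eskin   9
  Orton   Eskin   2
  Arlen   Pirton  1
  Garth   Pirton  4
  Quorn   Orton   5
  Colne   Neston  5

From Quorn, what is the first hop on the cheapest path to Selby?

Orton

Compare a few routes:
Quorn - Eskin - Arlen - Selby: 8+2+4 = 14
Quorn - Eskin - Arlen - Pirton - Selby: 8+2+1+3 = 14
Quorn - Orton - Eskin - Arlen - Selby: 5+2+2+4 = 13
Quorn - Orton - Eskin - Arlen - Neston - Pirton - Selby: 5+2+2+1+2+3 = 15
The minimum is 13 mi via Quorn - Orton - Eskin - Arlen - Selby.
So from Quorn the first move is to Orton.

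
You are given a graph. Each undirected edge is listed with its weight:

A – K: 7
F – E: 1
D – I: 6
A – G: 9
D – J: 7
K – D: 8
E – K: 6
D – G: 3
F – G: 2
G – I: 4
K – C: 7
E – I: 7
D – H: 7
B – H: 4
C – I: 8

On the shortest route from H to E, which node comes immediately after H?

Candidate routes:
H–D–I–E: 7+6+7 = 20
H–D–G–F–E: 7+3+2+1 = 13
H–D–G–I–E: 7+3+4+7 = 21
H–D–I–G–F–E: 7+6+4+2+1 = 20
Cheapest is H–D–G–F–E at 13.
So from H the first move is to D.

D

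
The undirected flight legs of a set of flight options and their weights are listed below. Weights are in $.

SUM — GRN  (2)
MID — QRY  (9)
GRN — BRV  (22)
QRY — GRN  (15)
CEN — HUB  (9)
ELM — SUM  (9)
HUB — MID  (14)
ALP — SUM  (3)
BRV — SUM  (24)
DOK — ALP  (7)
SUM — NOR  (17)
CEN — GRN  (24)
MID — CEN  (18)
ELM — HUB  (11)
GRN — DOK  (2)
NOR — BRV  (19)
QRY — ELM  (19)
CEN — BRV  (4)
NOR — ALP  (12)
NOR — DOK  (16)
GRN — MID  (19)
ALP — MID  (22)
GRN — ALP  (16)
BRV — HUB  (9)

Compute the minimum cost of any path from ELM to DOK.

Running Dijkstra from ELM:
ELM: 0
SUM: 9  (via ELM)
HUB: 11  (via ELM)
GRN: 11  (via SUM)
ALP: 12  (via SUM)
DOK: 13  (via GRN)
Shortest route: ELM–SUM–GRN–DOK = $13.

$13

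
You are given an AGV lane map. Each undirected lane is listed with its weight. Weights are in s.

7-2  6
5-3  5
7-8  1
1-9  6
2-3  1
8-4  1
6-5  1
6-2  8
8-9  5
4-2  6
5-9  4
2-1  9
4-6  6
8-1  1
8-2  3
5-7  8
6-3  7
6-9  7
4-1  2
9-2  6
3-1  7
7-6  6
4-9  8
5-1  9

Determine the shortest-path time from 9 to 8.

Compare a few routes:
9 → 4 → 8: 8+1 = 9
9 → 8: 5 = 5
9 → 1 → 8: 6+1 = 7
Cheapest is 9 → 8 at 5 s.

5 s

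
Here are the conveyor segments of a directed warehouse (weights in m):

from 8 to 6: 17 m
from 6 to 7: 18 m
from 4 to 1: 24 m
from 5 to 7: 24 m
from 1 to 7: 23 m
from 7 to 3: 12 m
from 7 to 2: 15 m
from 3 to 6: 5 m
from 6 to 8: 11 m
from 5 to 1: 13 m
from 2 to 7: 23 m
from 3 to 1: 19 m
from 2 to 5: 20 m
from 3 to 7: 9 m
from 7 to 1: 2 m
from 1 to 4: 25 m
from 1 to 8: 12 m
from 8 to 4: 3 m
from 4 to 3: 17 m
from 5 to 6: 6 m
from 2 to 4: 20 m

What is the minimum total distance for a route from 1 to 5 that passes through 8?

76 m

Shortest 1→8: 1–8 = 12
Shortest 8→5: 8–4–3–7–2–5 = 64
Total via 8: 12 + 64 = 76 m.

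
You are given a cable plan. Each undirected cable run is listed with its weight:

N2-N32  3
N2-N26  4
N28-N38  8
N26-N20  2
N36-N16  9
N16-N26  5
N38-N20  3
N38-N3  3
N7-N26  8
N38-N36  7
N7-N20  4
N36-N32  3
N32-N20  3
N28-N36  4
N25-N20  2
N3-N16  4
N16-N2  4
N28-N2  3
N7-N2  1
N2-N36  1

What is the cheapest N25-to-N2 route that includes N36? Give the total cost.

9

Shortest N25→N36: N25 → N20 → N32 → N36 = 8
Best N36 to N2: N36 → N2 costing 1
Total via N36: 8 + 1 = 9.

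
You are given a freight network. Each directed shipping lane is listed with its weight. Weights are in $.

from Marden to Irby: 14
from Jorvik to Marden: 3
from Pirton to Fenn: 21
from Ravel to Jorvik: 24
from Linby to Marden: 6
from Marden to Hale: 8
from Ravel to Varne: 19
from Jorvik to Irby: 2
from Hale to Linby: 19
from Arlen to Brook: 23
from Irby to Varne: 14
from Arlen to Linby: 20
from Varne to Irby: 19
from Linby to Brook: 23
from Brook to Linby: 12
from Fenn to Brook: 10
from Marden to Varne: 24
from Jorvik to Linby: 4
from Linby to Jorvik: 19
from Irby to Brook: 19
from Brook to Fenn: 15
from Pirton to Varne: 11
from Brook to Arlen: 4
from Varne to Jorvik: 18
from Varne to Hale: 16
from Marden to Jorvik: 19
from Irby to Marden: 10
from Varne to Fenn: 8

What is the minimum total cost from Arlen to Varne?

Shortest distances from Arlen:
Arlen: 0
Linby: 20  (via Arlen)
Brook: 23  (via Arlen)
Marden: 26  (via Linby)
Hale: 34  (via Marden)
Fenn: 38  (via Brook)
Jorvik: 39  (via Linby)
Irby: 40  (via Marden)
Varne: 50  (via Marden)
Shortest route: Arlen → Linby → Marden → Varne = $50.

$50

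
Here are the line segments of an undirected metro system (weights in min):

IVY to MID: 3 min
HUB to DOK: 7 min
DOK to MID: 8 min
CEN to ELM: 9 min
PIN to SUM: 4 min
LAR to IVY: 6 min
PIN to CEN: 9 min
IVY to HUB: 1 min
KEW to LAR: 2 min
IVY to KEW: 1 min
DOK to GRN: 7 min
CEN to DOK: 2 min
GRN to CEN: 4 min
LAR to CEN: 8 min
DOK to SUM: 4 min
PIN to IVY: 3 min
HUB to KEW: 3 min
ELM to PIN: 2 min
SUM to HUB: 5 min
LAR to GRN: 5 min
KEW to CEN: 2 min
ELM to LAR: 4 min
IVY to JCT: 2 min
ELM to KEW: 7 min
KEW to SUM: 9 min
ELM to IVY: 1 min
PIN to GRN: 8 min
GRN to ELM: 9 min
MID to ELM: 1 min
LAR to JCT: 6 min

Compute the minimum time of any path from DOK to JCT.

7 min

Enumerating some paths:
DOK → SUM → HUB → IVY → JCT: 4+5+1+2 = 12
DOK → HUB → IVY → JCT: 7+1+2 = 10
DOK → CEN → KEW → IVY → JCT: 2+2+1+2 = 7
DOK → CEN → KEW → HUB → IVY → JCT: 2+2+3+1+2 = 10
Cheapest is DOK → CEN → KEW → IVY → JCT at 7 min.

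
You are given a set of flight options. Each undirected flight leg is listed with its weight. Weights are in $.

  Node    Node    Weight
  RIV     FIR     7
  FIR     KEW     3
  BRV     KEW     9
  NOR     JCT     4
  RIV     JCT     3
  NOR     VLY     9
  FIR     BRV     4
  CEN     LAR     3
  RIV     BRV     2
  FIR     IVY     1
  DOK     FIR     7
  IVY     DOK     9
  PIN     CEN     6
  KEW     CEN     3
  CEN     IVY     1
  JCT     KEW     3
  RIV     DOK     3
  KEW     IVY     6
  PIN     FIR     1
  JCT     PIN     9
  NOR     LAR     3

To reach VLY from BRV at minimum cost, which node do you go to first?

RIV

Candidate routes:
BRV–FIR–KEW–JCT–NOR–VLY: 4+3+3+4+9 = 23
BRV–RIV–JCT–NOR–VLY: 2+3+4+9 = 18
BRV–FIR–IVY–CEN–LAR–NOR–VLY: 4+1+1+3+3+9 = 21
BRV–FIR–KEW–CEN–LAR–NOR–VLY: 4+3+3+3+3+9 = 25
The minimum is $18 via BRV–RIV–JCT–NOR–VLY.
So from BRV the first move is to RIV.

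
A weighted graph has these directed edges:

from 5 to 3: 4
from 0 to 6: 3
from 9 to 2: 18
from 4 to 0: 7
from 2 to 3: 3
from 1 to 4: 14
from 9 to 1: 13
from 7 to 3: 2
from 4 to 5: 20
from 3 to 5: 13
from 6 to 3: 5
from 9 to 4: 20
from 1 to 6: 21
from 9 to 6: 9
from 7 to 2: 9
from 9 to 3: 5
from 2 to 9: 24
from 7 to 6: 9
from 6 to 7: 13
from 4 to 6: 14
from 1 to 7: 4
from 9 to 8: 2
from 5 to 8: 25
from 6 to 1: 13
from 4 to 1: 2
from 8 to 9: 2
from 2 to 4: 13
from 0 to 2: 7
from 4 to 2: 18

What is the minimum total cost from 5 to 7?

Settle nodes by increasing distance from 5:
5: 0
3: 4  (via 5)
8: 25  (via 5)
9: 27  (via 8)
6: 36  (via 9)
1: 40  (via 9)
7: 44  (via 1)
Shortest route: 5–8–9–1–7 = 44.

44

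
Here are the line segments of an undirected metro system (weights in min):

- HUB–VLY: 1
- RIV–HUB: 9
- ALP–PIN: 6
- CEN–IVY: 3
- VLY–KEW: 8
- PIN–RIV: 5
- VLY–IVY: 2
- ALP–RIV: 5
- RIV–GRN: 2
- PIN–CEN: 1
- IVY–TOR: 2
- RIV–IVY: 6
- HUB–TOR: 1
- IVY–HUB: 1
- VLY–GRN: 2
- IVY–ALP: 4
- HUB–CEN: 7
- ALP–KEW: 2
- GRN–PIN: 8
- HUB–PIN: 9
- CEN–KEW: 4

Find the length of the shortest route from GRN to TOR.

Shortest distances from GRN:
GRN: 0
RIV: 2  (via GRN)
VLY: 2  (via GRN)
HUB: 3  (via VLY)
TOR: 4  (via HUB)
Shortest route: GRN → VLY → HUB → TOR = 4 min.

4 min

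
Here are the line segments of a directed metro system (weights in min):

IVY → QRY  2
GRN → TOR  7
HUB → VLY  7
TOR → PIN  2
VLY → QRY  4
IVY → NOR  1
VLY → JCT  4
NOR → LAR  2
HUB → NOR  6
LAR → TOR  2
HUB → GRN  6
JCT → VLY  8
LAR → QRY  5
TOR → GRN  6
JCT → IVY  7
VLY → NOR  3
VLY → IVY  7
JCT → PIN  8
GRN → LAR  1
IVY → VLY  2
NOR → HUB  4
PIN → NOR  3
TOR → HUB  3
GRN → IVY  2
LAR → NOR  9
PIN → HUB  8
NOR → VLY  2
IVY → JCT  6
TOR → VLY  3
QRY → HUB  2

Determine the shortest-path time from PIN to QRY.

Settle nodes by increasing distance from PIN:
PIN: 0
NOR: 3  (via PIN)
LAR: 5  (via NOR)
VLY: 5  (via NOR)
HUB: 7  (via NOR)
TOR: 7  (via LAR)
QRY: 9  (via VLY)
Shortest route: PIN–NOR–VLY–QRY = 9 min.

9 min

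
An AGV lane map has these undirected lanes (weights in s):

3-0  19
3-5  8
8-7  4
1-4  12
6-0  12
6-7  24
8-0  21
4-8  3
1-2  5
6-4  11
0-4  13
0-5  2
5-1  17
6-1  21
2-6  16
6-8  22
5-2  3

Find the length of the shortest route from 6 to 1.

21 s

Candidate routes:
6–1: 21 = 21
6–4–1: 11+12 = 23
6–0–5–2–1: 12+2+3+5 = 22
6–0–5–1: 12+2+17 = 31
The minimum is 21 s via 6–1.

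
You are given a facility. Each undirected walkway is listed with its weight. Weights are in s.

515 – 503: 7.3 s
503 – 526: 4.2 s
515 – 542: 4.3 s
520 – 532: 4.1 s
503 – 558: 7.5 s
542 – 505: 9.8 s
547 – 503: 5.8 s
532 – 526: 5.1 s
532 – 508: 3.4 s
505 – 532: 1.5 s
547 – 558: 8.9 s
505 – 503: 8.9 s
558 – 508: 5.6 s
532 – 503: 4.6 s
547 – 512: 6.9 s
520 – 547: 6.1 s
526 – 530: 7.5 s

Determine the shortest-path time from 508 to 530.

Candidate routes:
508–532–503–526–530: 3.4+4.6+4.2+7.5 = 19.7
508–532–526–530: 3.4+5.1+7.5 = 16
Cheapest is 508–532–526–530 at 16 s.

16 s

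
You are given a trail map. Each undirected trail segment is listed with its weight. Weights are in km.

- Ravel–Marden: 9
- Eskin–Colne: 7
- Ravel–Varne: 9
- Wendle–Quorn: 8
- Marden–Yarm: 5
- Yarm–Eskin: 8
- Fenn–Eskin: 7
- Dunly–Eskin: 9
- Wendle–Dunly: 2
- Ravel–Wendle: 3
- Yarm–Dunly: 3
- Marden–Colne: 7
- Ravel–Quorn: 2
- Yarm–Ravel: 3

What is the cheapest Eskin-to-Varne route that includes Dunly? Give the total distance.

23 km

Shortest Eskin→Dunly: Eskin–Dunly = 9
Best Dunly to Varne: Dunly–Wendle–Ravel–Varne costing 14
Total via Dunly: 9 + 14 = 23 km.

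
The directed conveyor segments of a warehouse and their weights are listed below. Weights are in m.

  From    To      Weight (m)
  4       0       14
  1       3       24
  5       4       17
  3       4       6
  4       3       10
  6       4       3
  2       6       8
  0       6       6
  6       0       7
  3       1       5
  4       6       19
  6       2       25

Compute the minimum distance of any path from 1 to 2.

74 m

Shortest distances from 1:
1: 0
3: 24  (via 1)
4: 30  (via 3)
0: 44  (via 4)
6: 49  (via 4)
2: 74  (via 6)
Shortest route: 1 → 3 → 4 → 6 → 2 = 74 m.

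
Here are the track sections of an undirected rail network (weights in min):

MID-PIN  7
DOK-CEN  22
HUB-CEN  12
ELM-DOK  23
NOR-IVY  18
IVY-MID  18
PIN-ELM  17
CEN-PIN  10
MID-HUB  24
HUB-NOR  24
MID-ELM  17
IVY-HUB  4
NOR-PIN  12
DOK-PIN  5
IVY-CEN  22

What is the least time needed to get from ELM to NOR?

Shortest distances from ELM:
ELM: 0
MID: 17  (via ELM)
PIN: 17  (via ELM)
DOK: 22  (via PIN)
CEN: 27  (via PIN)
NOR: 29  (via PIN)
Shortest route: ELM–PIN–NOR = 29 min.

29 min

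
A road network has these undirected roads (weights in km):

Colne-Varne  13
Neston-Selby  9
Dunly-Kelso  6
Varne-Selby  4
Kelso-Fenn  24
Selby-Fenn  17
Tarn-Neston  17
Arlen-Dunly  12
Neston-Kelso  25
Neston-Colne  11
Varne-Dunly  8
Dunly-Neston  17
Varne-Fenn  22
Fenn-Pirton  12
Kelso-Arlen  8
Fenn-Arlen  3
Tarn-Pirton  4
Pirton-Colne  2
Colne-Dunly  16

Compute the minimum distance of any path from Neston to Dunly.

Settle nodes by increasing distance from Neston:
Neston: 0
Selby: 9  (via Neston)
Colne: 11  (via Neston)
Pirton: 13  (via Colne)
Varne: 13  (via Selby)
Tarn: 17  (via Neston)
Dunly: 17  (via Neston)
Shortest route: Neston → Dunly = 17 km.

17 km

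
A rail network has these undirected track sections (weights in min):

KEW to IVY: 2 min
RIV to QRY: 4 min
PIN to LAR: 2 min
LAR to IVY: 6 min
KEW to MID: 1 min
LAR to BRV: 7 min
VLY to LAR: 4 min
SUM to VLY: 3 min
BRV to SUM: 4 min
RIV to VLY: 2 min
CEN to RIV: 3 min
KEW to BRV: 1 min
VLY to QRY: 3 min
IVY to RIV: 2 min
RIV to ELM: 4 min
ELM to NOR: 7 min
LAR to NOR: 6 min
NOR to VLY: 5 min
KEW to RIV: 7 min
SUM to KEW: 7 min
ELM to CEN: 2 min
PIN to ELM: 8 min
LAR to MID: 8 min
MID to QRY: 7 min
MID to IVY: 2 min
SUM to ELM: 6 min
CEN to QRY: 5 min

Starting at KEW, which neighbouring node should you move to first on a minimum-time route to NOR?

IVY

Candidate routes:
KEW - BRV - SUM - VLY - NOR: 1+4+3+5 = 13
KEW - IVY - RIV - VLY - NOR: 2+2+2+5 = 11
KEW - MID - IVY - RIV - VLY - NOR: 1+2+2+2+5 = 12
Cheapest is KEW - IVY - RIV - VLY - NOR at 11 min.
So from KEW the first move is to IVY.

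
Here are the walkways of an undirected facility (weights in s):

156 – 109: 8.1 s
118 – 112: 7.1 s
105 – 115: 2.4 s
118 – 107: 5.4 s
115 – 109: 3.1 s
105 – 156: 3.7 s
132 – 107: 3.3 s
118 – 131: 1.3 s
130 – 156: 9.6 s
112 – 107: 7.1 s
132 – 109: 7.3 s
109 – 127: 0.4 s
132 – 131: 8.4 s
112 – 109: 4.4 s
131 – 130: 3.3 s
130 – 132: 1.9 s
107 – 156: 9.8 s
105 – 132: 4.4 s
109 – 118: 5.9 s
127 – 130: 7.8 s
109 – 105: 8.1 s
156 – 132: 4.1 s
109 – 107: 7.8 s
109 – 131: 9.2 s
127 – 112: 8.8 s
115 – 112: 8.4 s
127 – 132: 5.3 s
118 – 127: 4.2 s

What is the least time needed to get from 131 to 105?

Running Dijkstra from 131:
131: 0
118: 1.3  (via 131)
130: 3.3  (via 131)
132: 5.2  (via 130)
127: 5.5  (via 118)
109: 5.9  (via 127)
107: 6.7  (via 118)
112: 8.4  (via 118)
115: 9  (via 109)
156: 9.3  (via 132)
105: 9.6  (via 132)
Shortest route: 131 → 130 → 132 → 105 = 9.6 s.

9.6 s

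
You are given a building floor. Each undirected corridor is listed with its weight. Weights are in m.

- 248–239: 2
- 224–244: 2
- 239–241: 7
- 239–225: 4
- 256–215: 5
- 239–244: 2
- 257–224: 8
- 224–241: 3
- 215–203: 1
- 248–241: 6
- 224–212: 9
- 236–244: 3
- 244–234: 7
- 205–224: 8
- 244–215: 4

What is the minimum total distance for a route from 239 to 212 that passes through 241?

19 m

Shortest 239→241: 239–241 = 7
Shortest 241→212: 241–224–212 = 12
Total via 241: 7 + 12 = 19 m.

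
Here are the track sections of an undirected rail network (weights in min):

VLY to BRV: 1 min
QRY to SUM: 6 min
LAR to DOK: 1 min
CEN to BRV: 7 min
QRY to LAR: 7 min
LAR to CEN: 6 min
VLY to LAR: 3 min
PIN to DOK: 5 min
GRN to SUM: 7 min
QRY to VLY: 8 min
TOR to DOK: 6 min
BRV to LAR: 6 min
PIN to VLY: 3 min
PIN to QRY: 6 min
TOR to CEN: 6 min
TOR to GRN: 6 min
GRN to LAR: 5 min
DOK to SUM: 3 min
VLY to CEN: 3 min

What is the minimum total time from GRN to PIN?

Shortest distances from GRN:
GRN: 0
LAR: 5  (via GRN)
TOR: 6  (via GRN)
DOK: 6  (via LAR)
SUM: 7  (via GRN)
VLY: 8  (via LAR)
BRV: 9  (via VLY)
PIN: 11  (via DOK)
Shortest route: GRN → LAR → DOK → PIN = 11 min.

11 min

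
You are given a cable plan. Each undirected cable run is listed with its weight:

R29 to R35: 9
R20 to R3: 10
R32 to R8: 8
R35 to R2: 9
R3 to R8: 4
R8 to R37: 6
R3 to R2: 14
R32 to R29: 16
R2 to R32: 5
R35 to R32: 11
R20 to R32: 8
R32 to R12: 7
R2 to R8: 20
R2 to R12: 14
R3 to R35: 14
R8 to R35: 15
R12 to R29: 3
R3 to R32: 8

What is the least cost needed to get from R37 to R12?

21

Candidate routes:
R37–R8–R3–R32–R12: 6+4+8+7 = 25
R37–R8–R35–R29–R12: 6+15+9+3 = 33
R37–R8–R32–R2–R12: 6+8+5+14 = 33
R37–R8–R32–R12: 6+8+7 = 21
The minimum is 21 via R37–R8–R32–R12.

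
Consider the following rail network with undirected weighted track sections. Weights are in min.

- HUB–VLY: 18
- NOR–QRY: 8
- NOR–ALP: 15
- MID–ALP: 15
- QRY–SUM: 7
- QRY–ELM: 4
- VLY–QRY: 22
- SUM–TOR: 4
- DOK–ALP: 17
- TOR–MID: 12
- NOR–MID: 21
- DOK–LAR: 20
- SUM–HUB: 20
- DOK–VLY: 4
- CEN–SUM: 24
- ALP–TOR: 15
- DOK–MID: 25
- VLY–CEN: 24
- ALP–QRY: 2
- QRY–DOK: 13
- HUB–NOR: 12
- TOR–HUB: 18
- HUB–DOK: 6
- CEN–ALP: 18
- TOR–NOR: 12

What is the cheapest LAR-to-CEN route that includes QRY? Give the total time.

Best LAR to QRY: LAR → DOK → QRY costing 33
Best QRY to CEN: QRY → ALP → CEN costing 20
Total via QRY: 33 + 20 = 53 min.

53 min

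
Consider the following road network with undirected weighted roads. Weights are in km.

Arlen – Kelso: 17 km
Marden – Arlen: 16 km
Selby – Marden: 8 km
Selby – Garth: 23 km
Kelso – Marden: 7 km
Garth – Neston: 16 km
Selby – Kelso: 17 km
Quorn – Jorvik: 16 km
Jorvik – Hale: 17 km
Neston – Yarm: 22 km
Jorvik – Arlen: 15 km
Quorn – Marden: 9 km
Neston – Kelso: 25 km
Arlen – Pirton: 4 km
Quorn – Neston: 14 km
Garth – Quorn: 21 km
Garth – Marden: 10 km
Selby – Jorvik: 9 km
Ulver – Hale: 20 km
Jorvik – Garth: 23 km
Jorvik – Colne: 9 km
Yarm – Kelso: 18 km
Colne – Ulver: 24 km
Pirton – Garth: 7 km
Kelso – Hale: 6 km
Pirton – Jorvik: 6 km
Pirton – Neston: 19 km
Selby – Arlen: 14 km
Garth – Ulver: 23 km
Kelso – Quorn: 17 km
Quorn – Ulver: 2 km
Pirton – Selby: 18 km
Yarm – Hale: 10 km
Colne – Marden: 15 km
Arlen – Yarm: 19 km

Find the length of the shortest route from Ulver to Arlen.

27 km

Settle nodes by increasing distance from Ulver:
Ulver: 0
Quorn: 2  (via Ulver)
Marden: 11  (via Quorn)
Neston: 16  (via Quorn)
Kelso: 18  (via Marden)
Jorvik: 18  (via Quorn)
Selby: 19  (via Marden)
Hale: 20  (via Ulver)
Garth: 21  (via Marden)
Pirton: 24  (via Jorvik)
Colne: 24  (via Ulver)
Arlen: 27  (via Marden)
Shortest route: Ulver → Quorn → Marden → Arlen = 27 km.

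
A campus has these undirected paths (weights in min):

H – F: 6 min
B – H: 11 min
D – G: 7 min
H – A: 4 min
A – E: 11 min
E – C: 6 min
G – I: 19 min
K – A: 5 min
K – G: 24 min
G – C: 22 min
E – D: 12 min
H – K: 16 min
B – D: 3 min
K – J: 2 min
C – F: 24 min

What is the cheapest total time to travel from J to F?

17 min

Candidate routes:
J–K–H–F: 2+16+6 = 24
J–K–A–H–F: 2+5+4+6 = 17
The minimum is 17 min via J–K–A–H–F.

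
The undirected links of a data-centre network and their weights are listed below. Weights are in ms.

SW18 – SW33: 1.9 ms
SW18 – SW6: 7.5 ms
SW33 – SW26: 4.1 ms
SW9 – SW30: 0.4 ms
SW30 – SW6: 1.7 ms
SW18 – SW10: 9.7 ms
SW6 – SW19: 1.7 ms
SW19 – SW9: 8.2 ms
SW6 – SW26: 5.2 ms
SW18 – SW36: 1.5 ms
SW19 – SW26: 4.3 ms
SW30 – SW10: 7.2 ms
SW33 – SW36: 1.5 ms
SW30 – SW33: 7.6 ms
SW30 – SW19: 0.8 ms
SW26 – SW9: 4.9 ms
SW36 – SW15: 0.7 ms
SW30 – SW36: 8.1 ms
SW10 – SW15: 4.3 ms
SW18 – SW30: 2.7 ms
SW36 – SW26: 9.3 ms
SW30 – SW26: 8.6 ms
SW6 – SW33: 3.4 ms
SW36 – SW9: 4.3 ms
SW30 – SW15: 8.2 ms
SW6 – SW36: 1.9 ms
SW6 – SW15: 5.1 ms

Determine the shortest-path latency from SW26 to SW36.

5.6 ms

Compare a few routes:
SW26–SW33–SW36: 4.1+1.5 = 5.6
SW26–SW6–SW36: 5.2+1.9 = 7.1
The minimum is 5.6 ms via SW26–SW33–SW36.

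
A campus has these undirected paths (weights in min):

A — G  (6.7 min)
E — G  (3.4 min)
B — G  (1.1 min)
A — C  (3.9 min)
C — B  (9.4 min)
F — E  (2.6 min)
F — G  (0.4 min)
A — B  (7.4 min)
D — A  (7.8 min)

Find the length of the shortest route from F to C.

10.9 min

Settle nodes by increasing distance from F:
F: 0
G: 0.4  (via F)
B: 1.5  (via G)
E: 2.6  (via F)
A: 7.1  (via G)
C: 10.9  (via B)
Shortest route: F–G–B–C = 10.9 min.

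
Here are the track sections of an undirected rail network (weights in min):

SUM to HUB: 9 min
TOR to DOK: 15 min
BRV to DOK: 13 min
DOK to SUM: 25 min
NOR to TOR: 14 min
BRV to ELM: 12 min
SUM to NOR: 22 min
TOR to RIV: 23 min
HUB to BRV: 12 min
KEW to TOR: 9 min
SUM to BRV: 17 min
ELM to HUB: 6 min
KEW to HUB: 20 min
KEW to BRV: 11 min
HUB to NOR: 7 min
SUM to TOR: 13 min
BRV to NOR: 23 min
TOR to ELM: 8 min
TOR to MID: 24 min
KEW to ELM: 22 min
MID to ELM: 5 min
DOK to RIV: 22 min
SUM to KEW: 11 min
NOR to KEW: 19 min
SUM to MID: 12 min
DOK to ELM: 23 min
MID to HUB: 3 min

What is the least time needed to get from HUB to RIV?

Shortest distances from HUB:
HUB: 0
MID: 3  (via HUB)
ELM: 6  (via HUB)
NOR: 7  (via HUB)
SUM: 9  (via HUB)
BRV: 12  (via HUB)
TOR: 14  (via ELM)
KEW: 20  (via HUB)
DOK: 25  (via BRV)
RIV: 37  (via TOR)
Shortest route: HUB–ELM–TOR–RIV = 37 min.

37 min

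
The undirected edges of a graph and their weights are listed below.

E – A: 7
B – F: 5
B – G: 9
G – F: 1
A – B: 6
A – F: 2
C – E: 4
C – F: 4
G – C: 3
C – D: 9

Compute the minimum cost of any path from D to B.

18

Candidate routes:
D–C–F–B: 9+4+5 = 18
D–C–G–F–A–B: 9+3+1+2+6 = 21
The minimum is 18 via D–C–F–B.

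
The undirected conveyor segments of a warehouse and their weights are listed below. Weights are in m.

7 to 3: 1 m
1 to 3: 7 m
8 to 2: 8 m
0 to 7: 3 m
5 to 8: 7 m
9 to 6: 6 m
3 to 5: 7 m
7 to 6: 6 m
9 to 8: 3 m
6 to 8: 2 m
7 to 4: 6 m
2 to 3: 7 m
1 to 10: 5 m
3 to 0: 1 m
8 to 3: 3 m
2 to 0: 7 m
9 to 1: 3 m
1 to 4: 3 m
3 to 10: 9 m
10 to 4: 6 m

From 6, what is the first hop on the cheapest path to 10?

8

Enumerating some paths:
6 - 8 - 9 - 1 - 10: 2+3+3+5 = 13
6 - 9 - 1 - 10: 6+3+5 = 14
6 - 8 - 3 - 10: 2+3+9 = 14
The minimum is 13 m via 6 - 8 - 9 - 1 - 10.
So from 6 the first move is to 8.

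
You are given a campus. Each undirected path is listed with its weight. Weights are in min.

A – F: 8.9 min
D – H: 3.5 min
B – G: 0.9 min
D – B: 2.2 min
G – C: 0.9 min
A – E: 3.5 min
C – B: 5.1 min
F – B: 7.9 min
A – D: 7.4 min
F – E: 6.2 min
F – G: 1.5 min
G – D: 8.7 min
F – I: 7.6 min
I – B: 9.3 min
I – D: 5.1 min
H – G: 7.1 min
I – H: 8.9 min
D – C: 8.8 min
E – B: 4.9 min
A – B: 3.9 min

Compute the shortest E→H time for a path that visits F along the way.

14.3 min

Best E to F: E–F costing 6.2
Shortest F→H: F–G–B–D–H = 8.1
Total via F: 6.2 + 8.1 = 14.3 min.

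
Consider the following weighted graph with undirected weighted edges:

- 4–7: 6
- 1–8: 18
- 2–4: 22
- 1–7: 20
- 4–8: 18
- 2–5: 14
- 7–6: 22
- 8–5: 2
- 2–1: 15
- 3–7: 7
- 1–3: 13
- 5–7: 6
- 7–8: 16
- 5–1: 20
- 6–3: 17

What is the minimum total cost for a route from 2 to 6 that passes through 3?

44

Best 2 to 3: 2 → 5 → 7 → 3 costing 27
Shortest 3→6: 3 → 6 = 17
Total via 3: 27 + 17 = 44.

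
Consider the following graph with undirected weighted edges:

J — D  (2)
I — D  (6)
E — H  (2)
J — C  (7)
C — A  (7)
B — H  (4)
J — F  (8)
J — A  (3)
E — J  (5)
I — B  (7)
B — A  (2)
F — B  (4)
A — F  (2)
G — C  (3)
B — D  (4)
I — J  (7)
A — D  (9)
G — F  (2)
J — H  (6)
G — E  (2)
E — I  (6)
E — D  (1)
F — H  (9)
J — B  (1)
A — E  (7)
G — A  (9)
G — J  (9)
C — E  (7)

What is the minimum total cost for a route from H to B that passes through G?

10

Best H to G: H → E → G costing 4
Shortest G→B: G → F → B = 6
Total via G: 4 + 6 = 10.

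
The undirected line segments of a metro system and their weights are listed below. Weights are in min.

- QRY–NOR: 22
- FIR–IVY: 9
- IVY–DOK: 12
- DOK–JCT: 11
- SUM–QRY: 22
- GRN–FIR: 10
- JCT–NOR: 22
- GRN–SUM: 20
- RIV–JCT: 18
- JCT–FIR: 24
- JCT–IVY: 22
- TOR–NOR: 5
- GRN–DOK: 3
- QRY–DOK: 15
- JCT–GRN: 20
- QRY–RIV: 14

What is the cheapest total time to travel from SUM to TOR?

49 min

Shortest distances from SUM:
SUM: 0
GRN: 20  (via SUM)
QRY: 22  (via SUM)
DOK: 23  (via GRN)
FIR: 30  (via GRN)
JCT: 34  (via DOK)
IVY: 35  (via DOK)
RIV: 36  (via QRY)
NOR: 44  (via QRY)
TOR: 49  (via NOR)
Shortest route: SUM–QRY–NOR–TOR = 49 min.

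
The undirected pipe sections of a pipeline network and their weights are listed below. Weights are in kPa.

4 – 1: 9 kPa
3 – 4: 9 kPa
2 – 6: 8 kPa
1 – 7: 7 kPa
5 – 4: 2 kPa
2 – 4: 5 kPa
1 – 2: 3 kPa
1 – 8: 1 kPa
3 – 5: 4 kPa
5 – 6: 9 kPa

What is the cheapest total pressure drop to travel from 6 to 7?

Shortest distances from 6:
6: 0
2: 8  (via 6)
5: 9  (via 6)
1: 11  (via 2)
4: 11  (via 5)
8: 12  (via 1)
3: 13  (via 5)
7: 18  (via 1)
Shortest route: 6 → 2 → 1 → 7 = 18 kPa.

18 kPa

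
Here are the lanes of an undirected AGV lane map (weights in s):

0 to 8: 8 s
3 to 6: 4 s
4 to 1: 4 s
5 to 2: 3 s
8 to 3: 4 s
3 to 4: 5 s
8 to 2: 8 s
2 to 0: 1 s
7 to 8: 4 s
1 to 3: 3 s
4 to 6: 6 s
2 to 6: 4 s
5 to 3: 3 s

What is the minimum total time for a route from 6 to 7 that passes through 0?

17 s

Shortest 6→0: 6 → 2 → 0 = 5
Shortest 0→7: 0 → 8 → 7 = 12
Total via 0: 5 + 12 = 17 s.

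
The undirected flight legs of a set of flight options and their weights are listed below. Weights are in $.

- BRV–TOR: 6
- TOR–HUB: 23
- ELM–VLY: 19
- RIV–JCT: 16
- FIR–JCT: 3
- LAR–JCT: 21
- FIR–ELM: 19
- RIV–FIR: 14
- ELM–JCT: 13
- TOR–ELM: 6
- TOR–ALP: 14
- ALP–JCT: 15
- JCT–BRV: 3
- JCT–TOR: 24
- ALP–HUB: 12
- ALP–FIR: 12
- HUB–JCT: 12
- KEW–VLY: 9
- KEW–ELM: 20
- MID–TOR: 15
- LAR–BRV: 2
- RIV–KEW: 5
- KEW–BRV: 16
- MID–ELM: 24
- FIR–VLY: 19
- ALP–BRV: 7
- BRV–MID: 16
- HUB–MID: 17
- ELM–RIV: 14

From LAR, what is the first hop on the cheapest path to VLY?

BRV

Compare a few routes:
LAR → BRV → JCT → FIR → RIV → KEW → VLY: 2+3+3+14+5+9 = 36
LAR → BRV → TOR → ELM → VLY: 2+6+6+19 = 33
LAR → BRV → JCT → FIR → VLY: 2+3+3+19 = 27
LAR → BRV → JCT → RIV → KEW → VLY: 2+3+16+5+9 = 35
Cheapest is LAR → BRV → JCT → FIR → VLY at $27.
So from LAR the first move is to BRV.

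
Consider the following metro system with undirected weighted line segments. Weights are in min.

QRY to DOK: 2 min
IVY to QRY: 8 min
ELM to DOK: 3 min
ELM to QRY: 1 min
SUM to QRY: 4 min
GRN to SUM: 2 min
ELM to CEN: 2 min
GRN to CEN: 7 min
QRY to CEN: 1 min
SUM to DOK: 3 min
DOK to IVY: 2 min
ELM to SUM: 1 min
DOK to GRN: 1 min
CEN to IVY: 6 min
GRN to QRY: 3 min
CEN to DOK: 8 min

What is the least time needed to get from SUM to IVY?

5 min

Enumerating some paths:
SUM - DOK - IVY: 3+2 = 5
SUM - ELM - QRY - DOK - IVY: 1+1+2+2 = 6
SUM - ELM - DOK - IVY: 1+3+2 = 6
The minimum is 5 min via SUM - DOK - IVY.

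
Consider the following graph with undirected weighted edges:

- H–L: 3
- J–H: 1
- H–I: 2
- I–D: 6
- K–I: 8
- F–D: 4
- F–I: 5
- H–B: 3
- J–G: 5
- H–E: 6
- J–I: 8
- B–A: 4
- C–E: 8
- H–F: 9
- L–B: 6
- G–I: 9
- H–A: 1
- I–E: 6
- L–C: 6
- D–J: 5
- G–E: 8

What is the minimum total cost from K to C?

Shortest distances from K:
K: 0
I: 8  (via K)
H: 10  (via I)
A: 11  (via H)
J: 11  (via H)
B: 13  (via H)
F: 13  (via I)
L: 13  (via H)
D: 14  (via I)
E: 14  (via I)
G: 16  (via J)
C: 19  (via L)
Shortest route: K → I → H → L → C = 19.

19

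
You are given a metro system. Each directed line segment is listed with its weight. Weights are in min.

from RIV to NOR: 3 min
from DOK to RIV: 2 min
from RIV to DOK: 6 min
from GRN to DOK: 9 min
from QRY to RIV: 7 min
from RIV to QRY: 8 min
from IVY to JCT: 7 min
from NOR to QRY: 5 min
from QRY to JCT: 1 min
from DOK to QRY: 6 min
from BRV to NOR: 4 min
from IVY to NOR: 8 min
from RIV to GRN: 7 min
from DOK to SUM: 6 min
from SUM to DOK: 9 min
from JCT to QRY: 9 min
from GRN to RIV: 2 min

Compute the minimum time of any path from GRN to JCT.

Settle nodes by increasing distance from GRN:
GRN: 0
RIV: 2  (via GRN)
NOR: 5  (via RIV)
DOK: 8  (via RIV)
QRY: 10  (via RIV)
JCT: 11  (via QRY)
Shortest route: GRN → RIV → QRY → JCT = 11 min.

11 min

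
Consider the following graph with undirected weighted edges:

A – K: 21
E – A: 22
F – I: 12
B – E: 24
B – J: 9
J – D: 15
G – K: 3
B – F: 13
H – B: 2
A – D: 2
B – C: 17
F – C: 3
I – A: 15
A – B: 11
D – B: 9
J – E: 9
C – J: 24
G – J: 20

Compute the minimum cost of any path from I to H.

27

Compare a few routes:
I–A–D–B–H: 15+2+9+2 = 28
I–A–B–H: 15+11+2 = 28
I–F–C–B–H: 12+3+17+2 = 34
I–F–B–H: 12+13+2 = 27
The minimum is 27 via I–F–B–H.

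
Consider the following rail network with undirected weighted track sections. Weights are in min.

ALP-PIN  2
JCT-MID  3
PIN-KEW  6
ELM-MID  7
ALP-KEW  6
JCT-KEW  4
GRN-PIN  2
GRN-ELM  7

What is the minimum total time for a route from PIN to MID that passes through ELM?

Shortest PIN→ELM: PIN → GRN → ELM = 9
Best ELM to MID: ELM → MID costing 7
Total via ELM: 9 + 7 = 16 min.

16 min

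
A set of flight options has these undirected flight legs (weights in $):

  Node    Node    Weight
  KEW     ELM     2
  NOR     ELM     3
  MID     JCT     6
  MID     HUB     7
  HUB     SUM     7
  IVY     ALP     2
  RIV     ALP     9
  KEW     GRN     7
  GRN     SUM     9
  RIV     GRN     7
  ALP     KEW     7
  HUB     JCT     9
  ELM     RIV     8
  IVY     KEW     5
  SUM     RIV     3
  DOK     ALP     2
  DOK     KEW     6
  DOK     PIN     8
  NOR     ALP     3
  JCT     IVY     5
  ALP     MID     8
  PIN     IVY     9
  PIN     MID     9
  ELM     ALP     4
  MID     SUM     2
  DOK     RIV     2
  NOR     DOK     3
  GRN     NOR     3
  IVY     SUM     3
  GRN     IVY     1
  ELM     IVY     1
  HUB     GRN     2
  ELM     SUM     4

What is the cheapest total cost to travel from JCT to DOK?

$9

Compare a few routes:
JCT - IVY - ALP - DOK: 5+2+2 = 9
JCT - IVY - ELM - NOR - DOK: 5+1+3+3 = 12
Cheapest is JCT - IVY - ALP - DOK at $9.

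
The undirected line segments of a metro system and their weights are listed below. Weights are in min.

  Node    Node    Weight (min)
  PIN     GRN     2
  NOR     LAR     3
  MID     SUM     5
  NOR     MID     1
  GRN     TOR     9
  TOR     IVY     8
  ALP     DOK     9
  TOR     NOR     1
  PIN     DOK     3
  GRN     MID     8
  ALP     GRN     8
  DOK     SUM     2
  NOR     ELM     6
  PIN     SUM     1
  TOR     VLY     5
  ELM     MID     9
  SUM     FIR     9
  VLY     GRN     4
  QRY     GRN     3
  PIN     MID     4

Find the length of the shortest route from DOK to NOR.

8 min

Running Dijkstra from DOK:
DOK: 0
SUM: 2  (via DOK)
PIN: 3  (via DOK)
GRN: 5  (via PIN)
MID: 7  (via SUM)
QRY: 8  (via GRN)
NOR: 8  (via MID)
Shortest route: DOK–SUM–MID–NOR = 8 min.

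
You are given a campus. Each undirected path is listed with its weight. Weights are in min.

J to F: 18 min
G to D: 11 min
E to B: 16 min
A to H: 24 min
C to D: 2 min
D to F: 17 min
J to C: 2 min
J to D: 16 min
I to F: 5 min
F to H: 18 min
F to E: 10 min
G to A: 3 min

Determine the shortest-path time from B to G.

54 min

Shortest distances from B:
B: 0
E: 16  (via B)
F: 26  (via E)
I: 31  (via F)
D: 43  (via F)
H: 44  (via F)
J: 44  (via F)
C: 45  (via D)
G: 54  (via D)
Shortest route: B–E–F–D–G = 54 min.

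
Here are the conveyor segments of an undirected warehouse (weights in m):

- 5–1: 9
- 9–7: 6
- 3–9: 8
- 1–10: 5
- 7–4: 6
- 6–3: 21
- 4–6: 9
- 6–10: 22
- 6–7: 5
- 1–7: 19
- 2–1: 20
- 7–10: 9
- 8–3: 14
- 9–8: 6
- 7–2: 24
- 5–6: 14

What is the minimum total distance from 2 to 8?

Compare a few routes:
2 - 1 - 7 - 9 - 8: 20+19+6+6 = 51
2 - 7 - 9 - 8: 24+6+6 = 36
2 - 1 - 10 - 7 - 9 - 8: 20+5+9+6+6 = 46
The minimum is 36 m via 2 - 7 - 9 - 8.

36 m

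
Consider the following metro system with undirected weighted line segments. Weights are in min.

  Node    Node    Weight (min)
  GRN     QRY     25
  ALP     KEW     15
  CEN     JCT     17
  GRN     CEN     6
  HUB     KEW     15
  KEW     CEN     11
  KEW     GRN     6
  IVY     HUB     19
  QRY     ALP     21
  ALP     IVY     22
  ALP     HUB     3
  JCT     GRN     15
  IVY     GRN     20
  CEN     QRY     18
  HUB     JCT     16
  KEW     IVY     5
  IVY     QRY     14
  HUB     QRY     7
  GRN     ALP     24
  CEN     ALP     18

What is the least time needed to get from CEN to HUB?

Running Dijkstra from CEN:
CEN: 0
GRN: 6  (via CEN)
KEW: 11  (via CEN)
IVY: 16  (via KEW)
JCT: 17  (via CEN)
ALP: 18  (via CEN)
QRY: 18  (via CEN)
HUB: 21  (via ALP)
Shortest route: CEN–ALP–HUB = 21 min.

21 min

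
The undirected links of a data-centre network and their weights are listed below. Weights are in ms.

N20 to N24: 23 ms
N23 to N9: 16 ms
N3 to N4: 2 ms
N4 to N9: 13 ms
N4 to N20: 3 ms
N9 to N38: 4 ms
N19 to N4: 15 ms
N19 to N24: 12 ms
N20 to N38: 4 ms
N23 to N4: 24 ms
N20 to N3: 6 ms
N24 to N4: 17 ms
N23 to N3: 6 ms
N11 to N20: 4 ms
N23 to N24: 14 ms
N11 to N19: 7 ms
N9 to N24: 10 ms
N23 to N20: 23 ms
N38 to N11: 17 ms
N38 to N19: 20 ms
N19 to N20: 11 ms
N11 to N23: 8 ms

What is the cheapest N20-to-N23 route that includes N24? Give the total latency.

Shortest N20→N24: N20–N38–N9–N24 = 18
Shortest N24→N23: N24–N23 = 14
Total via N24: 18 + 14 = 32 ms.

32 ms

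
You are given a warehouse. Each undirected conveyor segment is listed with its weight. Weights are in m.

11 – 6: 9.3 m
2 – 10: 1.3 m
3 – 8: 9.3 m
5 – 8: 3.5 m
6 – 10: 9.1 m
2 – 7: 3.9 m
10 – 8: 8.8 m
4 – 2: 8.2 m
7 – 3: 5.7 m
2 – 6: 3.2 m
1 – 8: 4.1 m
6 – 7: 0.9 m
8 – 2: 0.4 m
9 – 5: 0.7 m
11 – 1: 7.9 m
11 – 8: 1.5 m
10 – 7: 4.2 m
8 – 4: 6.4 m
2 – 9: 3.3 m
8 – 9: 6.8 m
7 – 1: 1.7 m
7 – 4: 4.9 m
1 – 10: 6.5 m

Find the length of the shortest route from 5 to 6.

Running Dijkstra from 5:
5: 0
9: 0.7  (via 5)
8: 3.5  (via 5)
2: 3.9  (via 8)
11: 5  (via 8)
10: 5.2  (via 2)
6: 7.1  (via 2)
Shortest route: 5–8–2–6 = 7.1 m.

7.1 m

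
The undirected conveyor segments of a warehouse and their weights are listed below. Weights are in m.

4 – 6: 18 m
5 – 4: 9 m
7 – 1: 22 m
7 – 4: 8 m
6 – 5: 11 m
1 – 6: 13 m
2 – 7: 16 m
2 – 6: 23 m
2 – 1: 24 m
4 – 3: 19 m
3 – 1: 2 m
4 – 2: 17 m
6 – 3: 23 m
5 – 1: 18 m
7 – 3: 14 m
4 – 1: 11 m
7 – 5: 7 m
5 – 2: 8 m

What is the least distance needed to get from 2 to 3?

26 m

Enumerating some paths:
2 - 4 - 1 - 3: 17+11+2 = 30
2 - 1 - 3: 24+2 = 26
2 - 5 - 1 - 3: 8+18+2 = 28
2 - 5 - 7 - 3: 8+7+14 = 29
Cheapest is 2 - 1 - 3 at 26 m.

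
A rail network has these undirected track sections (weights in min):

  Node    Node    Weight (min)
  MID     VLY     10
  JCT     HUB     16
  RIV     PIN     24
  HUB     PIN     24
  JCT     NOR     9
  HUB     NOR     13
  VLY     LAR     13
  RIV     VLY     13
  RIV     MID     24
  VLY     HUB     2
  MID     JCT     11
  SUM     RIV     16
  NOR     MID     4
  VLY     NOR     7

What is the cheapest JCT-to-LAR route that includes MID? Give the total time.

Shortest JCT→MID: JCT → MID = 11
Shortest MID→LAR: MID → VLY → LAR = 23
Total via MID: 11 + 23 = 34 min.

34 min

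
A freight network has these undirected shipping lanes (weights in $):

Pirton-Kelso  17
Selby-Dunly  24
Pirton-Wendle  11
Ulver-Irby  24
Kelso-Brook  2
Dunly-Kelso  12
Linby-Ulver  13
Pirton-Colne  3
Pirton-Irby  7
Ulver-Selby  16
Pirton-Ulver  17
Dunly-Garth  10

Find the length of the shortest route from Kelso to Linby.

$47

Running Dijkstra from Kelso:
Kelso: 0
Brook: 2  (via Kelso)
Dunly: 12  (via Kelso)
Pirton: 17  (via Kelso)
Colne: 20  (via Pirton)
Garth: 22  (via Dunly)
Irby: 24  (via Pirton)
Wendle: 28  (via Pirton)
Ulver: 34  (via Pirton)
Selby: 36  (via Dunly)
Linby: 47  (via Ulver)
Shortest route: Kelso–Pirton–Ulver–Linby = $47.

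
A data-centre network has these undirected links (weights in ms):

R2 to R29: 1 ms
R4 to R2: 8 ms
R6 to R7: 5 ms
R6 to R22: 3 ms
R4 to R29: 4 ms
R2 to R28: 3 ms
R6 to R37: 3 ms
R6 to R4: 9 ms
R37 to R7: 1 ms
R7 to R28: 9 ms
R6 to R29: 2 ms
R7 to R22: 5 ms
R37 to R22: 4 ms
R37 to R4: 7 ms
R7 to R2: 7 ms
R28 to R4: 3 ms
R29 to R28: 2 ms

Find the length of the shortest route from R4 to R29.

Candidate routes:
R4–R28–R2–R29: 3+3+1 = 7
R4–R28–R29: 3+2 = 5
R4–R29: 4 = 4
R4–R2–R29: 8+1 = 9
The minimum is 4 ms via R4–R29.

4 ms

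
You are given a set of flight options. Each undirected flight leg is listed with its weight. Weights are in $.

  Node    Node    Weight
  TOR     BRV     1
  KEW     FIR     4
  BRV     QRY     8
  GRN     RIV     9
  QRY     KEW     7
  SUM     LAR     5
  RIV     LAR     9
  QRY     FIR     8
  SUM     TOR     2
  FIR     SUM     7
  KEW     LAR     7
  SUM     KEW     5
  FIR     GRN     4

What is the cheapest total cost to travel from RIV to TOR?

Compare a few routes:
RIV → LAR → KEW → SUM → TOR: 9+7+5+2 = 23
RIV → LAR → SUM → TOR: 9+5+2 = 16
RIV → GRN → FIR → SUM → TOR: 9+4+7+2 = 22
Cheapest is RIV → LAR → SUM → TOR at $16.

$16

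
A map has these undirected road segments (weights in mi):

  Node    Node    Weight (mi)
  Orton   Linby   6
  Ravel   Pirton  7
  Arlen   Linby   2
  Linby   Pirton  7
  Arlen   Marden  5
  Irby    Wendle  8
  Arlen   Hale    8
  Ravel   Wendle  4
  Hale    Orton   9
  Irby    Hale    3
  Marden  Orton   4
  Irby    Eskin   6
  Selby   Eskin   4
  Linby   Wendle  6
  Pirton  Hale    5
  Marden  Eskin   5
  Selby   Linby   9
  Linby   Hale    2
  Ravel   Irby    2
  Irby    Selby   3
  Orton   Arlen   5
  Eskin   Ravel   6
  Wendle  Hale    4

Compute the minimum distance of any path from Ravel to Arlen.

Candidate routes:
Ravel - Wendle - Hale - Linby - Arlen: 4+4+2+2 = 12
Ravel - Irby - Hale - Arlen: 2+3+8 = 13
Ravel - Irby - Hale - Linby - Arlen: 2+3+2+2 = 9
Ravel - Wendle - Linby - Arlen: 4+6+2 = 12
Cheapest is Ravel - Irby - Hale - Linby - Arlen at 9 mi.

9 mi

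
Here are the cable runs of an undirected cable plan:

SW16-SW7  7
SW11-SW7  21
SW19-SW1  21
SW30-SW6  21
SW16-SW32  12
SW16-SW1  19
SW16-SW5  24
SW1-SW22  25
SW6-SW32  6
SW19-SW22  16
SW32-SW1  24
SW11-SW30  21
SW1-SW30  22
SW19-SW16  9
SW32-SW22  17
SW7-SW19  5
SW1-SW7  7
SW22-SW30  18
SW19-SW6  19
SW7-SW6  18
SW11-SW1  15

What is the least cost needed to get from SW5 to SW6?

Compare a few routes:
SW5 → SW16 → SW7 → SW6: 24+7+18 = 49
SW5 → SW16 → SW32 → SW6: 24+12+6 = 42
Cheapest is SW5 → SW16 → SW32 → SW6 at 42.

42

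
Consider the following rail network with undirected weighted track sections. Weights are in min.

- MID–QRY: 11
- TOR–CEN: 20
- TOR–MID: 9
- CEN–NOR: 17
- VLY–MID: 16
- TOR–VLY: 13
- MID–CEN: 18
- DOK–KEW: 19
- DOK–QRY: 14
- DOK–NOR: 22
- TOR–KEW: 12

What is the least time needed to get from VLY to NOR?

Shortest distances from VLY:
VLY: 0
TOR: 13  (via VLY)
MID: 16  (via VLY)
KEW: 25  (via TOR)
QRY: 27  (via MID)
CEN: 33  (via TOR)
DOK: 41  (via QRY)
NOR: 50  (via CEN)
Shortest route: VLY → TOR → CEN → NOR = 50 min.

50 min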